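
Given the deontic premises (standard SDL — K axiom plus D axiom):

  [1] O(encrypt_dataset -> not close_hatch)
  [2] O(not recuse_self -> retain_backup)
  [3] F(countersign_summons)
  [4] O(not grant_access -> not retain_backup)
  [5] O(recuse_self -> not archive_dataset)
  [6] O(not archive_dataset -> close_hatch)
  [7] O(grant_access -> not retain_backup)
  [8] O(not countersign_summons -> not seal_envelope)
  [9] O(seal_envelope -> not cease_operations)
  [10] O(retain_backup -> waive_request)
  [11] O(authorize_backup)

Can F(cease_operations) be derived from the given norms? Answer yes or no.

No

Premise 9 is O(seal_envelope -> not cease_operations), but O(seal_envelope) is not derivable from the premises, so it does not yield O(not cease_operations).
No other premise forces O(not cease_operations). An ideal world satisfying every premise can still have cease_operations true, so F(cease_operations) is not derivable.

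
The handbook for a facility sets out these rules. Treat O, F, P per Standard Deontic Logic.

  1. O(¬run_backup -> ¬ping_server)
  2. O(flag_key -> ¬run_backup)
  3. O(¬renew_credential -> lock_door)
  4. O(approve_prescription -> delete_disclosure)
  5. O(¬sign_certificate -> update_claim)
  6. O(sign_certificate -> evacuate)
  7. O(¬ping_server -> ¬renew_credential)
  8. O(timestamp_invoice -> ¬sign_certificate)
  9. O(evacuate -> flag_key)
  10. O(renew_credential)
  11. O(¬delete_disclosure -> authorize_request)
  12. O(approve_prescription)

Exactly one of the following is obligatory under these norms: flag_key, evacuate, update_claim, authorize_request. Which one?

update_claim

Premise 10 gives O(renew_credential).
Premise 7 is O(¬ping_server -> ¬renew_credential); contrapositively O(renew_credential -> ping_server). Since O(renew_credential) holds, K gives O(ping_server).
The contrapositive of premise 1 (O(¬run_backup -> ¬ping_server)) is O(ping_server -> run_backup), and O(ping_server) is already established, so O(run_backup).
The contrapositive of premise 2 (O(flag_key -> ¬run_backup)) is O(run_backup -> ¬flag_key), and O(run_backup) is already established, so O(¬flag_key).
Premise 9, O(evacuate -> flag_key), contraposes to O(¬flag_key -> ¬evacuate); with O(¬flag_key) we get O(¬evacuate).
Premise 6, O(sign_certificate -> evacuate), contraposes to O(¬evacuate -> ¬sign_certificate); with O(¬evacuate) we get O(¬sign_certificate).
Applying K to premise 5 (O(¬sign_certificate -> update_claim)) and O(¬sign_certificate) yields O(update_claim).
So O(update_claim) holds — update_claim is obligatory. None of the other listed options is made obligatory by any chain of premises.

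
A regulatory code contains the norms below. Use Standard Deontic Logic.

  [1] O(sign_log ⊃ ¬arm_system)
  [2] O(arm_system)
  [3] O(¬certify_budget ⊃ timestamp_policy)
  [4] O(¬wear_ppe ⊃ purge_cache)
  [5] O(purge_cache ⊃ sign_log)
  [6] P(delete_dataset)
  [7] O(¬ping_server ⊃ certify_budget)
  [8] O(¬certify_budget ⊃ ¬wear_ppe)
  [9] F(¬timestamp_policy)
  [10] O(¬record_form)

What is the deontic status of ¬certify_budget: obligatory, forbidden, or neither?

Forbidden

Premise 2 states O(arm_system) outright.
Premise 1 is O(sign_log ⊃ ¬arm_system); contrapositively O(arm_system ⊃ ¬sign_log). Since O(arm_system) holds, K gives O(¬sign_log).
Premise 5, O(purge_cache ⊃ sign_log), contraposes to O(¬sign_log ⊃ ¬purge_cache); with O(¬sign_log) we get O(¬purge_cache).
The contrapositive of premise 4 (O(¬wear_ppe ⊃ purge_cache)) is O(¬purge_cache ⊃ wear_ppe), and O(¬purge_cache) is already established, so O(wear_ppe).
Premise 8 is O(¬certify_budget ⊃ ¬wear_ppe); contrapositively O(wear_ppe ⊃ certify_budget). Since O(wear_ppe) holds, K gives O(certify_budget).
Premises 3, 6, 7, 9, 10 do not contribute to this derivation.
Thus O(certify_budget), which is F(¬certify_budget): ¬certify_budget is forbidden.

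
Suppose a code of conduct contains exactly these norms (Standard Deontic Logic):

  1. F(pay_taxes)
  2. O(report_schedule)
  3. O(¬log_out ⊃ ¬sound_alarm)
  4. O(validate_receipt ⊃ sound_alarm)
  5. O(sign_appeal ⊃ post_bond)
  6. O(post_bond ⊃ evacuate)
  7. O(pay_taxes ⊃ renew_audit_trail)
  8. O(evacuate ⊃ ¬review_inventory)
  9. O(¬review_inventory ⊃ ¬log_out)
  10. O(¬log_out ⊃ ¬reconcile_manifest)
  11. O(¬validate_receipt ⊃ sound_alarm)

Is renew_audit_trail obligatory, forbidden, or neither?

Premise 7 is O(pay_taxes ⊃ renew_audit_trail), but O(pay_taxes) is not derivable from the premises, so it does not yield O(renew_audit_trail).
No premise or chain of K-axiom applications forces O(renew_audit_trail), and none forces O(¬renew_audit_trail). So renew_audit_trail is neither obligatory nor forbidden under these norms.

Neither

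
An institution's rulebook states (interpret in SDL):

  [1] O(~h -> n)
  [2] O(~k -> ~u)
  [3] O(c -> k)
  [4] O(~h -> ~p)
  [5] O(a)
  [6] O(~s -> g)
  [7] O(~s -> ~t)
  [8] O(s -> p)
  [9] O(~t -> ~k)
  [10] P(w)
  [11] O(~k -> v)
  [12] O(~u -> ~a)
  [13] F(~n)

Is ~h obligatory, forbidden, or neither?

Premise 5 states O(a) outright.
Premise 12 is O(~u -> ~a); contrapositively O(a -> u). Since O(a) holds, K gives O(u).
Premise 2 is O(~k -> ~u); contrapositively O(u -> k). Since O(u) holds, K gives O(k).
Premise 9, O(~t -> ~k), contraposes to O(k -> t); with O(k) we get O(t).
Premise 7, O(~s -> ~t), contraposes to O(t -> s); with O(t) we get O(s).
Applying K to premise 8 (O(s -> p)) and O(s) yields O(p).
Premise 4 is O(~h -> ~p); contrapositively O(p -> h). Since O(p) holds, K gives O(h).
Premises 1, 3, 6, 10, 11, 13 do not contribute to this derivation.
Thus O(h), which is F(~h): ~h is forbidden.

Forbidden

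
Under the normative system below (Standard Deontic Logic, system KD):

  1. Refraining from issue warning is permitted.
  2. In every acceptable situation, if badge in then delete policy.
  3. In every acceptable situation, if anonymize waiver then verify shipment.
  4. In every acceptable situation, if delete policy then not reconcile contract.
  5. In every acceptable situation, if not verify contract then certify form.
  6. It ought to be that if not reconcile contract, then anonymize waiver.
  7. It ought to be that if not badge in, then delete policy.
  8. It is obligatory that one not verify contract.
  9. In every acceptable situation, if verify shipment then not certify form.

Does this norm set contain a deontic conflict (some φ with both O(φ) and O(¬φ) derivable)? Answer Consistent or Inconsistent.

Inconsistent

Premises 2 and 7 are O(badge_in → delete_policy) and O(¬badge_in → delete_policy); every ideal world satisfies badge_in or ¬badge_in, so in either case delete_policy holds — hence O(delete_policy).
With premise 4, O(delete_policy → ¬reconcile_contract), the K-axiom yields O(¬reconcile_contract).
Applying K to premise 6 (O(¬reconcile_contract → anonymize_waiver)) and O(¬reconcile_contract) yields O(anonymize_waiver).
Applying K to premise 3 (O(anonymize_waiver → verify_shipment)) and O(anonymize_waiver) yields O(verify_shipment).
With premise 9, O(verify_shipment → ¬certify_form), the K-axiom yields O(¬certify_form).
The contrapositive of premise 5 (O(¬verify_contract → certify_form)) is O(¬certify_form → verify_contract), and O(¬certify_form) is already established, so O(verify_contract).
However, premise 8 gives O(¬verify_contract).
We now have both O(verify_contract) and O(¬verify_contract) — verify_contract is simultaneously obligatory and forbidden, violating the D-axiom.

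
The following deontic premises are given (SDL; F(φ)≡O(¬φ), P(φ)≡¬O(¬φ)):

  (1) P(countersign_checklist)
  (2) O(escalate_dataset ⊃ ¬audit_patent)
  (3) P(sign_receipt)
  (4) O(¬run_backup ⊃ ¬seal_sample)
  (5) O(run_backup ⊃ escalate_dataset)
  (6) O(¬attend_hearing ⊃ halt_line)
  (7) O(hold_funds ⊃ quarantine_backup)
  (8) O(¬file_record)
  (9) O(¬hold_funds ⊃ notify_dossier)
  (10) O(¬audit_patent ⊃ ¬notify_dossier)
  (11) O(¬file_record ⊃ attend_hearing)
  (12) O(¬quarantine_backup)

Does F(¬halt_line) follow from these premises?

Premise 6 is O(¬attend_hearing ⊃ halt_line), but O(¬attend_hearing) is not derivable from the premises, so it does not yield O(halt_line).
No other premise forces O(halt_line). An ideal world satisfying every premise can still have ¬halt_line true, so F(¬halt_line) is not derivable.

No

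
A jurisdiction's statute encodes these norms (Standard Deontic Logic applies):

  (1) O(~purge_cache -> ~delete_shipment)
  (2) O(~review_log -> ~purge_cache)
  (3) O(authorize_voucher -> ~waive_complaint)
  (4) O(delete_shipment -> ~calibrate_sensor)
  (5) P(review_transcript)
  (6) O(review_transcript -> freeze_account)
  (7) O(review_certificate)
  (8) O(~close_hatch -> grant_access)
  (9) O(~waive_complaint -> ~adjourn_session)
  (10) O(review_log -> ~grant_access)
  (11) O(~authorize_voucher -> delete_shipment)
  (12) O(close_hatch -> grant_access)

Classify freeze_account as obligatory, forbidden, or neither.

Neither

Premise 6 is O(review_transcript -> freeze_account), but O(review_transcript) is not derivable from the premises (the permission P(review_transcript) asserts only ~O(~review_transcript), not O(review_transcript)), so it does not yield O(freeze_account).
No premise or chain of K-axiom applications forces O(freeze_account), and none forces O(~freeze_account). So freeze_account is neither obligatory nor forbidden under these norms.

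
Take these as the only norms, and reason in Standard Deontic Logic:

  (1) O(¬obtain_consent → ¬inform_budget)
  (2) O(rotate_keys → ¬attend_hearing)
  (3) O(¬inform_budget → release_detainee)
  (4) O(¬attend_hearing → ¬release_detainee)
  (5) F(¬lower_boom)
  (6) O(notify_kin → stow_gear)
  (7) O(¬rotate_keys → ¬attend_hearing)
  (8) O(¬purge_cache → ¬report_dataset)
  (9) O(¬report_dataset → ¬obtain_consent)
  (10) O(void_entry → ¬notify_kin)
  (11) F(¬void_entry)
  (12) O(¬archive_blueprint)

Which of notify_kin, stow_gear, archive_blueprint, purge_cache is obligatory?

purge_cache

Premises 2 and 7 are O(rotate_keys → ¬attend_hearing) and O(¬rotate_keys → ¬attend_hearing); every ideal world satisfies rotate_keys or ¬rotate_keys, so in either case ¬attend_hearing holds — hence O(¬attend_hearing).
Applying K to premise 4 (O(¬attend_hearing → ¬release_detainee)) and O(¬attend_hearing) yields O(¬release_detainee).
Premise 3 is O(¬inform_budget → release_detainee); contrapositively O(¬release_detainee → inform_budget). Since O(¬release_detainee) holds, K gives O(inform_budget).
Premise 1, O(¬obtain_consent → ¬inform_budget), contraposes to O(inform_budget → obtain_consent); with O(inform_budget) we get O(obtain_consent).
The contrapositive of premise 9 (O(¬report_dataset → ¬obtain_consent)) is O(obtain_consent → report_dataset), and O(obtain_consent) is already established, so O(report_dataset).
Premise 8, O(¬purge_cache → ¬report_dataset), contraposes to O(report_dataset → purge_cache); with O(report_dataset) we get O(purge_cache).
So O(purge_cache) holds — purge_cache is obligatory. None of the other listed options is made obligatory by any chain of premises.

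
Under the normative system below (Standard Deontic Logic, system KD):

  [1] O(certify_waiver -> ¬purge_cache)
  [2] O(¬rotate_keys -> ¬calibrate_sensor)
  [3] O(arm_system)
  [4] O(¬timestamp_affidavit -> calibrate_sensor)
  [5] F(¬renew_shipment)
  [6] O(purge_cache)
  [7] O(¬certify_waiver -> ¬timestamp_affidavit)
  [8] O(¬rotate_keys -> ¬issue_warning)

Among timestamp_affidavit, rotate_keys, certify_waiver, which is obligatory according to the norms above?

rotate_keys

From premise 6 we have O(purge_cache).
Premise 1 is O(certify_waiver -> ¬purge_cache); contrapositively O(purge_cache -> ¬certify_waiver). Since O(purge_cache) holds, K gives O(¬certify_waiver).
From O(¬certify_waiver) and premise 7, O(¬certify_waiver -> ¬timestamp_affidavit), we obtain O(¬timestamp_affidavit).
With premise 4, O(¬timestamp_affidavit -> calibrate_sensor), the K-axiom yields O(calibrate_sensor).
The contrapositive of premise 2 (O(¬rotate_keys -> ¬calibrate_sensor)) is O(calibrate_sensor -> rotate_keys), and O(calibrate_sensor) is already established, so O(rotate_keys).
So O(rotate_keys) holds — rotate_keys is obligatory. None of the other listed options is made obligatory by any chain of premises.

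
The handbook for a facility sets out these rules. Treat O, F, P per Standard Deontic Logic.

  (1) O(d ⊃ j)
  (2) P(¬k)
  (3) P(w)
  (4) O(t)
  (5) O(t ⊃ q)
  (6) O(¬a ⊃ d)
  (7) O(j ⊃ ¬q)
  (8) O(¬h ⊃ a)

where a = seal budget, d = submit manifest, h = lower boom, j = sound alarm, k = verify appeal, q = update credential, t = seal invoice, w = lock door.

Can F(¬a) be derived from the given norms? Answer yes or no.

Yes

Premise 4 states O(t) outright.
From O(t) and premise 5, O(t ⊃ q), we obtain O(q).
The contrapositive of premise 7 (O(j ⊃ ¬q)) is O(q ⊃ ¬j), and O(q) is already established, so O(¬j).
The contrapositive of premise 1 (O(d ⊃ j)) is O(¬j ⊃ ¬d), and O(¬j) is already established, so O(¬d).
Premise 6, O(¬a ⊃ d), contraposes to O(¬d ⊃ a); with O(¬d) we get O(a).
Premises 2, 3, 8 do not contribute to this derivation.
So O(a) holds, i.e. F(¬a). The claim follows.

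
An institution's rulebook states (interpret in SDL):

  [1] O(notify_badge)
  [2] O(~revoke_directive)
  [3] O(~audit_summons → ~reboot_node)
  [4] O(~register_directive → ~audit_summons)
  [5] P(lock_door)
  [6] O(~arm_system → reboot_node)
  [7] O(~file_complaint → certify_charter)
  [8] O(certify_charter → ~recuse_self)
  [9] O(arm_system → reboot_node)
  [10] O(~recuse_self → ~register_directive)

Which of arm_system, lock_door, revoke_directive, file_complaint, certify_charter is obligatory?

Premises 9 and 6 are O(arm_system → reboot_node) and O(~arm_system → reboot_node); every ideal world satisfies arm_system or ~arm_system, so in either case reboot_node holds — hence O(reboot_node).
Premise 3, O(~audit_summons → ~reboot_node), contraposes to O(reboot_node → audit_summons); with O(reboot_node) we get O(audit_summons).
Premise 4 is O(~register_directive → ~audit_summons); contrapositively O(audit_summons → register_directive). Since O(audit_summons) holds, K gives O(register_directive).
The contrapositive of premise 10 (O(~recuse_self → ~register_directive)) is O(register_directive → recuse_self), and O(register_directive) is already established, so O(recuse_self).
Premise 8 is O(certify_charter → ~recuse_self); contrapositively O(recuse_self → ~certify_charter). Since O(recuse_self) holds, K gives O(~certify_charter).
Premise 7, O(~file_complaint → certify_charter), contraposes to O(~certify_charter → file_complaint); with O(~certify_charter) we get O(file_complaint).
So O(file_complaint) holds — file_complaint is obligatory. None of the other listed options is made obligatory by any chain of premises.

file_complaint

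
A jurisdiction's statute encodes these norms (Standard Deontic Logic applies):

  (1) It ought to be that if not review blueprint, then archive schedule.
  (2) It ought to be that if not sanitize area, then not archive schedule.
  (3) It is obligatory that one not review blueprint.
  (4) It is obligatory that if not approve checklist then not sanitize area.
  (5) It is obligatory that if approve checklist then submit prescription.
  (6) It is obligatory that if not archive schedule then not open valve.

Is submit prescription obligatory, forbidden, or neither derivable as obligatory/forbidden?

Obligatory

Premise 3 gives O(¬review_blueprint).
From O(¬review_blueprint) and premise 1, O(¬review_blueprint → archive_schedule), we obtain O(archive_schedule).
Premise 2, O(¬sanitize_area → ¬archive_schedule), contraposes to O(archive_schedule → sanitize_area); with O(archive_schedule) we get O(sanitize_area).
The contrapositive of premise 4 (O(¬approve_checklist → ¬sanitize_area)) is O(sanitize_area → approve_checklist), and O(sanitize_area) is already established, so O(approve_checklist).
From O(approve_checklist) and premise 5, O(approve_checklist → submit_prescription), we obtain O(submit_prescription).
Premise 6 does not contribute to this derivation.
Hence submit_prescription is obligatory.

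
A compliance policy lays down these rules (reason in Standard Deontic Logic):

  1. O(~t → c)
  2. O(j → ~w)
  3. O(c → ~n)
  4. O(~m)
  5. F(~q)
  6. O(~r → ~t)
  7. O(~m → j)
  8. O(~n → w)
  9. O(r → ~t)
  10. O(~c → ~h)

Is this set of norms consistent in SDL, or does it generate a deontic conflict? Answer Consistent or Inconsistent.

Inconsistent

By case analysis on ~r: premise 6 gives O(~r → ~t) and premise 9 gives O(r → ~t), so O(~t) either way.
With premise 1, O(~t → c), the K-axiom yields O(c).
With premise 3, O(c → ~n), the K-axiom yields O(~n).
With premise 8, O(~n → w), the K-axiom yields O(w).
Premise 2, O(j → ~w), contraposes to O(w → ~j); with O(w) we get O(~j).
Premise 7 is O(~m → j); contrapositively O(~j → m). Since O(~j) holds, K gives O(m).
Yet premise 4 states O(~m).
We now have both O(m) and O(~m) — m is simultaneously obligatory and forbidden, violating the D-axiom.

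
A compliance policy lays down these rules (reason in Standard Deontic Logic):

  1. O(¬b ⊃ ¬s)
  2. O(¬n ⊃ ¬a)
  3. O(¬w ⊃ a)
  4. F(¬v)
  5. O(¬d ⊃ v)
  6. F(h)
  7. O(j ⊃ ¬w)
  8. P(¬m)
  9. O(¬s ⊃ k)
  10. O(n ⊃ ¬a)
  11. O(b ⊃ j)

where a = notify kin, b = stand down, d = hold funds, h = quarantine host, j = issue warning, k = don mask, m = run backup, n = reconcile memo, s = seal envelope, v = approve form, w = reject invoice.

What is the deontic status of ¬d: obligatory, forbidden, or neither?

Premise 5 is O(¬d ⊃ v); even if O(v) held, inferring O(¬d) would be affirming the consequent — invalid.
No premise or chain of K-axiom applications forces O(¬d), and none forces O(d). So ¬d is neither obligatory nor forbidden under these norms.

Neither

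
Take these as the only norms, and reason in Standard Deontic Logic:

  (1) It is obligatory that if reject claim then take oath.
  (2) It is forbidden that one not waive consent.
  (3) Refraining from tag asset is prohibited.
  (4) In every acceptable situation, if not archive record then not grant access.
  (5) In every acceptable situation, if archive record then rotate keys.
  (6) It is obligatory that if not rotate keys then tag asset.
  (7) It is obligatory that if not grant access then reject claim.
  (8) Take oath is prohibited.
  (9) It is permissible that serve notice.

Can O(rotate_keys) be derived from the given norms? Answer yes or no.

Yes

Premise 8 is F(take_oath), i.e. O(¬take_oath).
Premise 1 is O(reject_claim → take_oath); contrapositively O(¬take_oath → ¬reject_claim). Since O(¬take_oath) holds, K gives O(¬reject_claim).
Premise 7 is O(¬grant_access → reject_claim); contrapositively O(¬reject_claim → grant_access). Since O(¬reject_claim) holds, K gives O(grant_access).
Premise 4, O(¬archive_record → ¬grant_access), contraposes to O(grant_access → archive_record); with O(grant_access) we get O(archive_record).
Applying K to premise 5 (O(archive_record → rotate_keys)) and O(archive_record) yields O(rotate_keys).
Premises 2, 3, 6, 9 do not contribute to this derivation.
So O(rotate_keys) follows.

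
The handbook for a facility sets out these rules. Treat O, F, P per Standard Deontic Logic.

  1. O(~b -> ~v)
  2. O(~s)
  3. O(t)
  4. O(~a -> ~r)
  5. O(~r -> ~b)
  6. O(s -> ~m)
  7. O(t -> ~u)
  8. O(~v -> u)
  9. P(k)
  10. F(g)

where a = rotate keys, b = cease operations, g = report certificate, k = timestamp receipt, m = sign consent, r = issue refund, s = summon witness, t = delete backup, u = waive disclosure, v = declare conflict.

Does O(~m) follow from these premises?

Premise 6 is O(s -> ~m), but O(s) is not derivable from the premises, so it does not yield O(~m).
No other premise forces O(~m). An ideal world satisfying every premise can still have ~m false, so O(~m) is not derivable.

No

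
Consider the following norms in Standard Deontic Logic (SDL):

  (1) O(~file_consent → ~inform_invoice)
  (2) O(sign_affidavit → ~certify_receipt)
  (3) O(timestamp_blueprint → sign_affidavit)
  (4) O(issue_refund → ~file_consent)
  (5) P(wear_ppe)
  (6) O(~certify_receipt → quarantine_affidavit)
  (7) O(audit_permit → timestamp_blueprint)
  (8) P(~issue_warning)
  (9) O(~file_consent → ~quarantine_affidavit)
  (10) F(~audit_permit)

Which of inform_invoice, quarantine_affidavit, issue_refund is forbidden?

issue_refund

Premise 10, F(~audit_permit), is equivalent to O(audit_permit).
From O(audit_permit) and premise 7, O(audit_permit → timestamp_blueprint), we obtain O(timestamp_blueprint).
Applying K to premise 3 (O(timestamp_blueprint → sign_affidavit)) and O(timestamp_blueprint) yields O(sign_affidavit).
With premise 2, O(sign_affidavit → ~certify_receipt), the K-axiom yields O(~certify_receipt).
With premise 6, O(~certify_receipt → quarantine_affidavit), the K-axiom yields O(quarantine_affidavit).
Premise 9, O(~file_consent → ~quarantine_affidavit), contraposes to O(quarantine_affidavit → file_consent); with O(quarantine_affidavit) we get O(file_consent).
The contrapositive of premise 4 (O(issue_refund → ~file_consent)) is O(file_consent → ~issue_refund), and O(file_consent) is already established, so O(~issue_refund).
So O(~issue_refund) holds, i.e. issue_refund is forbidden. None of the other listed options is forbidden under the premises.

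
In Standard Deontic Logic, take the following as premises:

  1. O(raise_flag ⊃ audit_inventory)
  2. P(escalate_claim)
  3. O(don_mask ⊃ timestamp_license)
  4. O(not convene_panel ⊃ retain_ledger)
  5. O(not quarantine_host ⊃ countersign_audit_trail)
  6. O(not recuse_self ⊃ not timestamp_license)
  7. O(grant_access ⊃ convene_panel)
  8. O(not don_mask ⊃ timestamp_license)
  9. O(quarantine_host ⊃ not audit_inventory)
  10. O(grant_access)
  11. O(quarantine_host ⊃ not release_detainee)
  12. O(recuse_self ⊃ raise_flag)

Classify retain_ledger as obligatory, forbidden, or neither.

Neither

Premise 4 is O(not convene_panel ⊃ retain_ledger), but O(not convene_panel) is not derivable from the premises, so it does not yield O(retain_ledger).
No premise or chain of K-axiom applications forces O(retain_ledger), and none forces O(not retain_ledger). So retain_ledger is neither obligatory nor forbidden under these norms.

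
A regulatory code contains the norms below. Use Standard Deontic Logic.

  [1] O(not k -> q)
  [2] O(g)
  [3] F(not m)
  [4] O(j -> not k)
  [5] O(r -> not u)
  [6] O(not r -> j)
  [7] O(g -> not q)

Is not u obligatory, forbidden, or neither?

Premise 2 states O(g) outright.
From O(g) and premise 7, O(g -> not q), we obtain O(not q).
Premise 1, O(not k -> q), contraposes to O(not q -> k); with O(not q) we get O(k).
Premise 4, O(j -> not k), contraposes to O(k -> not j); with O(k) we get O(not j).
The contrapositive of premise 6 (O(not r -> j)) is O(not j -> r), and O(not j) is already established, so O(r).
With premise 5, O(r -> not u), the K-axiom yields O(not u).
Premise 3 does not contribute to this derivation.
Hence not u is obligatory.

Obligatory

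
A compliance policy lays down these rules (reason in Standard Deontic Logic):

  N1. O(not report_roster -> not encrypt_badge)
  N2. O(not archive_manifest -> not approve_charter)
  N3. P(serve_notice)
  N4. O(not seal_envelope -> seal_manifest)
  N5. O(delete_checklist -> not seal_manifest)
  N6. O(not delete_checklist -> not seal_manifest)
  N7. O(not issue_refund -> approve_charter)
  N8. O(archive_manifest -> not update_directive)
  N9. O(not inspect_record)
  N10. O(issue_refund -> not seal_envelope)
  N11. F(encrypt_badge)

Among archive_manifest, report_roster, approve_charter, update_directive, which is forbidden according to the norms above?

By case analysis on delete_checklist: premise 5 gives O(delete_checklist -> not seal_manifest) and premise 6 gives O(not delete_checklist -> not seal_manifest), so O(not seal_manifest) either way.
Premise 4 is O(not seal_envelope -> seal_manifest); contrapositively O(not seal_manifest -> seal_envelope). Since O(not seal_manifest) holds, K gives O(seal_envelope).
Premise 10 is O(issue_refund -> not seal_envelope); contrapositively O(seal_envelope -> not issue_refund). Since O(seal_envelope) holds, K gives O(not issue_refund).
With premise 7, O(not issue_refund -> approve_charter), the K-axiom yields O(approve_charter).
The contrapositive of premise 2 (O(not archive_manifest -> not approve_charter)) is O(approve_charter -> archive_manifest), and O(approve_charter) is already established, so O(archive_manifest).
From O(archive_manifest) and premise 8, O(archive_manifest -> not update_directive), we obtain O(not update_directive).
So O(not update_directive) holds, i.e. update_directive is forbidden. None of the other listed options is forbidden under the premises.

update_directive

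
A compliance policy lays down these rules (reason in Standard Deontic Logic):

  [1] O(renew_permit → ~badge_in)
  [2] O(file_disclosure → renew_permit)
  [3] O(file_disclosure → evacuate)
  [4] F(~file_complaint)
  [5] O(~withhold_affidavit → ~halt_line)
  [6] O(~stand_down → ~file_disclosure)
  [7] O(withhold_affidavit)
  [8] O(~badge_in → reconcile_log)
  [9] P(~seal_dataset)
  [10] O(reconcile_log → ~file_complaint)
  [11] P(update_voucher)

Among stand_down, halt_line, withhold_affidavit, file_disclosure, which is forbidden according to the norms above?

Premise 4 is F(~file_complaint), i.e. O(file_complaint).
Premise 10, O(reconcile_log → ~file_complaint), contraposes to O(file_complaint → ~reconcile_log); with O(file_complaint) we get O(~reconcile_log).
Premise 8 is O(~badge_in → reconcile_log); contrapositively O(~reconcile_log → badge_in). Since O(~reconcile_log) holds, K gives O(badge_in).
Premise 1 is O(renew_permit → ~badge_in); contrapositively O(badge_in → ~renew_permit). Since O(badge_in) holds, K gives O(~renew_permit).
The contrapositive of premise 2 (O(file_disclosure → renew_permit)) is O(~renew_permit → ~file_disclosure), and O(~renew_permit) is already established, so O(~file_disclosure).
So O(~file_disclosure) holds, i.e. file_disclosure is forbidden. None of the other listed options is forbidden under the premises.

file_disclosure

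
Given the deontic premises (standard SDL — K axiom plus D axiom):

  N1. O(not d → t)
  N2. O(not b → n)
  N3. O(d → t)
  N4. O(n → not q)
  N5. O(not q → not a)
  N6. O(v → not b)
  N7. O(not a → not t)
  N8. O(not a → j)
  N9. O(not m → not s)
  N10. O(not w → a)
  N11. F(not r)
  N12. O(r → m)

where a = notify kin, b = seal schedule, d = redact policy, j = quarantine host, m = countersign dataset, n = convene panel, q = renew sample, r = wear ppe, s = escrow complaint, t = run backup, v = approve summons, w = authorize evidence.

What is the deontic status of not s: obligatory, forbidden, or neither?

Premise 9 is O(not m → not s), but O(not m) is not derivable from the premises, so it does not yield O(not s).
No premise or chain of K-axiom applications forces O(not s), and none forces O(s). So not s is neither obligatory nor forbidden under these norms.

Neither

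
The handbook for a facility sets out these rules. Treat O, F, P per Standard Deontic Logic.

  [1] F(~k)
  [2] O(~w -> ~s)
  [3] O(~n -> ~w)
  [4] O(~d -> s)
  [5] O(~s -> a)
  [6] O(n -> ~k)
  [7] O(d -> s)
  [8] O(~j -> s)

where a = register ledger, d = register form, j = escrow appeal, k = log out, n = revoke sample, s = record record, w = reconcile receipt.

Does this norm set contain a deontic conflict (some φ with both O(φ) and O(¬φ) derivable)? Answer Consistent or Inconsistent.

Inconsistent

Premises 7 and 4 are O(d -> s) and O(~d -> s); every ideal world satisfies d or ~d, so in either case s holds — hence O(s).
Premise 2 is O(~w -> ~s); contrapositively O(s -> w). Since O(s) holds, K gives O(w).
The contrapositive of premise 3 (O(~n -> ~w)) is O(w -> n), and O(w) is already established, so O(n).
With premise 6, O(n -> ~k), the K-axiom yields O(~k).
Yet premise 1 is F(~k), i.e. O(k).
We now have both O(~k) and O(k) — k is simultaneously obligatory and forbidden, violating the D-axiom.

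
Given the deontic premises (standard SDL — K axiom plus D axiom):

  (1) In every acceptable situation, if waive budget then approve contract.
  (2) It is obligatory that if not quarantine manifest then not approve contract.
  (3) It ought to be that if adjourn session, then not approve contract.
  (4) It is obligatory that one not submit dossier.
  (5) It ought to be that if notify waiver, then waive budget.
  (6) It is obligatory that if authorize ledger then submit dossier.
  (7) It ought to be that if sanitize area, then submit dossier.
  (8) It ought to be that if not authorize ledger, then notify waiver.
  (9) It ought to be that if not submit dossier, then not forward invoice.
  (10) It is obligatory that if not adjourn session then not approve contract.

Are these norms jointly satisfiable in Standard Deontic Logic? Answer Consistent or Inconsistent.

Inconsistent

Premises 10 and 3 are O(¬adjourn_session → ¬approve_contract) and O(adjourn_session → ¬approve_contract); every ideal world satisfies ¬adjourn_session or adjourn_session, so in either case ¬approve_contract holds — hence O(¬approve_contract).
Premise 1 is O(waive_budget → approve_contract); contrapositively O(¬approve_contract → ¬waive_budget). Since O(¬approve_contract) holds, K gives O(¬waive_budget).
Premise 5 is O(notify_waiver → waive_budget); contrapositively O(¬waive_budget → ¬notify_waiver). Since O(¬waive_budget) holds, K gives O(¬notify_waiver).
Premise 8 is O(¬authorize_ledger → notify_waiver); contrapositively O(¬notify_waiver → authorize_ledger). Since O(¬notify_waiver) holds, K gives O(authorize_ledger).
From O(authorize_ledger) and premise 6, O(authorize_ledger → submit_dossier), we obtain O(submit_dossier).
But premise 4 directly asserts O(¬submit_dossier).
We now have both O(submit_dossier) and O(¬submit_dossier) — submit_dossier is simultaneously obligatory and forbidden, violating the D-axiom.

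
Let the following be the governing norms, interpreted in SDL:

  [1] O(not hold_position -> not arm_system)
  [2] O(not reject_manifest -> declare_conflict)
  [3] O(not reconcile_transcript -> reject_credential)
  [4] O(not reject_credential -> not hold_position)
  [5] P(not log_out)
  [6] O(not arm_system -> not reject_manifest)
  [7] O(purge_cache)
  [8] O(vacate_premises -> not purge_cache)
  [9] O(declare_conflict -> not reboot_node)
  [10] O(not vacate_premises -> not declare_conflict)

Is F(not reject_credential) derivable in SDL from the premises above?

Yes

Premise 7 gives O(purge_cache).
Premise 8, O(vacate_premises -> not purge_cache), contraposes to O(purge_cache -> not vacate_premises); with O(purge_cache) we get O(not vacate_premises).
Premise 10 is O(not vacate_premises -> not declare_conflict); since O(not vacate_premises), deontic closure gives O(not declare_conflict).
Premise 2, O(not reject_manifest -> declare_conflict), contraposes to O(not declare_conflict -> reject_manifest); with O(not declare_conflict) we get O(reject_manifest).
Premise 6 is O(not arm_system -> not reject_manifest); contrapositively O(reject_manifest -> arm_system). Since O(reject_manifest) holds, K gives O(arm_system).
The contrapositive of premise 1 (O(not hold_position -> not arm_system)) is O(arm_system -> hold_position), and O(arm_system) is already established, so O(hold_position).
Premise 4 is O(not reject_credential -> not hold_position); contrapositively O(hold_position -> reject_credential). Since O(hold_position) holds, K gives O(reject_credential).
Premises 3, 5, 9 do not contribute to this derivation.
So O(reject_credential) holds, i.e. F(not reject_credential). The claim follows.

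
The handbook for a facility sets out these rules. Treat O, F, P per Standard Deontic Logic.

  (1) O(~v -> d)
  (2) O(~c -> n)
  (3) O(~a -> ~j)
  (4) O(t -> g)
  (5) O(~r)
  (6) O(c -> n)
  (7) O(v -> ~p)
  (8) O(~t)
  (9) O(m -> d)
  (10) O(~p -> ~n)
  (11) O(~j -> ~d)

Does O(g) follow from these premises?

Premise 4 is O(t -> g), but O(t) is not derivable from the premises, so it does not yield O(g).
No other premise forces O(g). An ideal world satisfying every premise can still have g false, so O(g) is not derivable.

No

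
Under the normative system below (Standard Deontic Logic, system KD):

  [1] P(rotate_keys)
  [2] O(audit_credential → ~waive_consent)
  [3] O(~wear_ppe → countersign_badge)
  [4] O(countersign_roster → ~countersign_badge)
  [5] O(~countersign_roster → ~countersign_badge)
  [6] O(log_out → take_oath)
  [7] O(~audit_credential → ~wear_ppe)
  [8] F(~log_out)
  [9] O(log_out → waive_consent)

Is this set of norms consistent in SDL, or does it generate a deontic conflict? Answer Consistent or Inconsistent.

Premises 4 and 5 are O(countersign_roster → ~countersign_badge) and O(~countersign_roster → ~countersign_badge); every ideal world satisfies countersign_roster or ~countersign_roster, so in either case ~countersign_badge holds — hence O(~countersign_badge).
Premise 3, O(~wear_ppe → countersign_badge), contraposes to O(~countersign_badge → wear_ppe); with O(~countersign_badge) we get O(wear_ppe).
Premise 7 is O(~audit_credential → ~wear_ppe); contrapositively O(wear_ppe → audit_credential). Since O(wear_ppe) holds, K gives O(audit_credential).
From O(audit_credential) and premise 2, O(audit_credential → ~waive_consent), we obtain O(~waive_consent).
Premise 9, O(log_out → waive_consent), contraposes to O(~waive_consent → ~log_out); with O(~waive_consent) we get O(~log_out).
But premise 8, F(~log_out), means O(log_out).
We now have both O(~log_out) and O(log_out) — log_out is simultaneously obligatory and forbidden, violating the D-axiom.

Inconsistent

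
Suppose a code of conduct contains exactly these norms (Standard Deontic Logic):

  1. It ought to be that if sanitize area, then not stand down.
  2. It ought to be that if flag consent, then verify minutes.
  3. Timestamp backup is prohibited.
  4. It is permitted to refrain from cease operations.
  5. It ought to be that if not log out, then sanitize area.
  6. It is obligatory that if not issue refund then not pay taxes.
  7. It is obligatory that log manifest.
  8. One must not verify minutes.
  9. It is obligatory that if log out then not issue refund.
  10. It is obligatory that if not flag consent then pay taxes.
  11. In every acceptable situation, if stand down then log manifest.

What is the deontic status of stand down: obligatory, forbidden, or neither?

F(verify_minutes) at premise 8 means O(¬verify_minutes).
Premise 2 is O(flag_consent → verify_minutes); contrapositively O(¬verify_minutes → ¬flag_consent). Since O(¬verify_minutes) holds, K gives O(¬flag_consent).
From O(¬flag_consent) and premise 10, O(¬flag_consent → pay_taxes), we obtain O(pay_taxes).
Premise 6, O(¬issue_refund → ¬pay_taxes), contraposes to O(pay_taxes → issue_refund); with O(pay_taxes) we get O(issue_refund).
The contrapositive of premise 9 (O(log_out → ¬issue_refund)) is O(issue_refund → ¬log_out), and O(issue_refund) is already established, so O(¬log_out).
Premise 5 is O(¬log_out → sanitize_area); since O(¬log_out), deontic closure gives O(sanitize_area).
Applying K to premise 1 (O(sanitize_area → ¬stand_down)) and O(sanitize_area) yields O(¬stand_down).
Premises 3, 4, 7, 11 do not contribute to this derivation.
Thus O(¬stand_down), which is F(stand_down): stand_down is forbidden.

Forbidden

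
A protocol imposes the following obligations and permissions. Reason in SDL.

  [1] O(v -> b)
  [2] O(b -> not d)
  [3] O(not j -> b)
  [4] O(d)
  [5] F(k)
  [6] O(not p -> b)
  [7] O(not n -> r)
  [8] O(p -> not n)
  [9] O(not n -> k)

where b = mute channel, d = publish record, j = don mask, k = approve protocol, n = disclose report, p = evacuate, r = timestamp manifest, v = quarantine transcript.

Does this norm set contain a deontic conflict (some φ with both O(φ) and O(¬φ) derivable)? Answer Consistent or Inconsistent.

Inconsistent

Premise 5, F(k), is equivalent to O(not k).
Premise 9 is O(not n -> k); contrapositively O(not k -> n). Since O(not k) holds, K gives O(n).
Premise 8, O(p -> not n), contraposes to O(n -> not p); with O(n) we get O(not p).
With premise 6, O(not p -> b), the K-axiom yields O(b).
With premise 2, O(b -> not d), the K-axiom yields O(not d).
However, premise 4 gives O(d).
We now have both O(not d) and O(d) — d is simultaneously obligatory and forbidden, violating the D-axiom.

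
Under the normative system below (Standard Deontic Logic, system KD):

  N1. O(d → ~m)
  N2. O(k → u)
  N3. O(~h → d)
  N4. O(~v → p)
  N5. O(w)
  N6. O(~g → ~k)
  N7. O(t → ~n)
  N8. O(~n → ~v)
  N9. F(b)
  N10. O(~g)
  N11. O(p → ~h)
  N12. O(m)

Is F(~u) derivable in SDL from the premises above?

No

Premise 2 is O(k → u), but O(k) is not derivable from the premises, so it does not yield O(u).
No other premise forces O(u). An ideal world satisfying every premise can still have ~u true, so F(~u) is not derivable.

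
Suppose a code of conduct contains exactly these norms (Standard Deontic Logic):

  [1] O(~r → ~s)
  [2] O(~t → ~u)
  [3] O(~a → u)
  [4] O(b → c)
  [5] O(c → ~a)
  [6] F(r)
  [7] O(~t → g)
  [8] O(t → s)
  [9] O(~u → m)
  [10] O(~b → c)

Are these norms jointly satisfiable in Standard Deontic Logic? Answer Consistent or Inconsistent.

Inconsistent

Premises 4 and 10 cover both cases: O(b → c) and O(~b → c). Since b ∨ ~b is a tautology, O(c) follows.
Applying K to premise 5 (O(c → ~a)) and O(c) yields O(~a).
Premise 3 is O(~a → u); since O(~a), deontic closure gives O(u).
Premise 2 is O(~t → ~u); contrapositively O(u → t). Since O(u) holds, K gives O(t).
Applying K to premise 8 (O(t → s)) and O(t) yields O(s).
Premise 1, O(~r → ~s), contraposes to O(s → r); with O(s) we get O(r).
However, F(r) at premise 6 amounts to O(~r).
We now have both O(r) and O(~r) — r is simultaneously obligatory and forbidden, violating the D-axiom.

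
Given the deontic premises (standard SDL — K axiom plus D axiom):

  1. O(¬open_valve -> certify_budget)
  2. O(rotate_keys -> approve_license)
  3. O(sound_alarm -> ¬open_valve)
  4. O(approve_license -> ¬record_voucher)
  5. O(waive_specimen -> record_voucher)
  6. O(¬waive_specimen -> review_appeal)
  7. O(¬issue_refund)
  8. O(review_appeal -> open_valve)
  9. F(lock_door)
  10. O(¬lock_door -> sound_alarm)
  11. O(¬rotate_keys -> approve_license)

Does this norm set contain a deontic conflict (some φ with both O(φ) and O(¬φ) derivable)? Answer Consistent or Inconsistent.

Premises 2 and 11 are O(rotate_keys -> approve_license) and O(¬rotate_keys -> approve_license); every ideal world satisfies rotate_keys or ¬rotate_keys, so in either case approve_license holds — hence O(approve_license).
With premise 4, O(approve_license -> ¬record_voucher), the K-axiom yields O(¬record_voucher).
Premise 5, O(waive_specimen -> record_voucher), contraposes to O(¬record_voucher -> ¬waive_specimen); with O(¬record_voucher) we get O(¬waive_specimen).
With premise 6, O(¬waive_specimen -> review_appeal), the K-axiom yields O(review_appeal).
Applying K to premise 8 (O(review_appeal -> open_valve)) and O(review_appeal) yields O(open_valve).
Premise 3 is O(sound_alarm -> ¬open_valve); contrapositively O(open_valve -> ¬sound_alarm). Since O(open_valve) holds, K gives O(¬sound_alarm).
Premise 10, O(¬lock_door -> sound_alarm), contraposes to O(¬sound_alarm -> lock_door); with O(¬sound_alarm) we get O(lock_door).
However, F(lock_door) at premise 9 amounts to O(¬lock_door).
We now have both O(lock_door) and O(¬lock_door) — lock_door is simultaneously obligatory and forbidden, violating the D-axiom.

Inconsistent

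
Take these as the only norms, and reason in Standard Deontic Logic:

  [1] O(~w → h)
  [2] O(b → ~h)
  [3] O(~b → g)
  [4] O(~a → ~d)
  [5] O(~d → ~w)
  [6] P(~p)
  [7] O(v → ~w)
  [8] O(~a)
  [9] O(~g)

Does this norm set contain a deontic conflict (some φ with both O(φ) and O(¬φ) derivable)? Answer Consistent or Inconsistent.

Inconsistent

From premise 8 we have O(~a).
Premise 4 is O(~a → ~d); since O(~a), deontic closure gives O(~d).
With premise 5, O(~d → ~w), the K-axiom yields O(~w).
With premise 1, O(~w → h), the K-axiom yields O(h).
Premise 2 is O(b → ~h); contrapositively O(h → ~b). Since O(h) holds, K gives O(~b).
Applying K to premise 3 (O(~b → g)) and O(~b) yields O(g).
Yet premise 9 states O(~g).
We now have both O(g) and O(~g) — g is simultaneously obligatory and forbidden, violating the D-axiom.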